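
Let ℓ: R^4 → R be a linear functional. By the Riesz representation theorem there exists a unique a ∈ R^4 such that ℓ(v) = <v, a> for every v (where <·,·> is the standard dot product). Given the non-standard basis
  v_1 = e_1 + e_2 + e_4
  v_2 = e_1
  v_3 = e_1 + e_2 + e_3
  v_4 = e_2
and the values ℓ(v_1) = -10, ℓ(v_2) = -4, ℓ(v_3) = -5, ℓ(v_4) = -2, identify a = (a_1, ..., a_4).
a = (-4, -2, 1, -4)

Write a = (a_1, ..., a_4) in the standard basis. For each basis vector v_i, ℓ(v_i) = <v_i, a> is a linear equation in the a_j's. Collect the n equations into a matrix system V a = ℓ, where row i of V is v_i (expressed in the standard basis). Since V is invertible (lower-triangular with 1s on the diagonal, up to permutation), solve by back-substitution:
  V =
[[1, 1, 0, 1],
 [1, 0, 0, 0],
 [1, 1, 1, 0],
 [0, 1, 0, 0]]
  V a = (-10, -4, -5, -2)
Solving gives a = (-4, -2, 1, -4).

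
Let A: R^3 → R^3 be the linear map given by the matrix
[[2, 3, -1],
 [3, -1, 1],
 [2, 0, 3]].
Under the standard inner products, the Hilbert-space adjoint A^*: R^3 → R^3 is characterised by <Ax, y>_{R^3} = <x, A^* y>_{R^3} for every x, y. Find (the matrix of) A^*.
A^* = A^T =
[[2, 3, 2],
 [3, -1, 0],
 [-1, 1, 3]]

For real matrices with standard dot products, the defining identity <Ax, y> = <x, A^* y> gives (Ax)^T y = x^T (A^*) y, i.e. x^T A^T y = x^T (A^*) y. Since this holds for all x, y, we must have A^* = A^T. Therefore
A^* =
[[2, 3, 2],
 [3, -1, 0],
 [-1, 1, 3]].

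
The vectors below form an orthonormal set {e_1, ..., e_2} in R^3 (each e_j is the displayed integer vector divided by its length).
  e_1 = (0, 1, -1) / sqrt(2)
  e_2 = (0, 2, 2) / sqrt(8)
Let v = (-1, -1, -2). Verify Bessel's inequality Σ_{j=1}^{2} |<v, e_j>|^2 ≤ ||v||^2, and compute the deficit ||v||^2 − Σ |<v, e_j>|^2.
Σ |<v, e_j>|^2 = 5; ||v||^2 = 6; deficit = 1

Write each e_j = u_j / sqrt(<u_j, u_j>) where u_j is the displayed integer vector. Then <v, e_j> = <v, u_j> / sqrt(<u_j, u_j>), so |<v, e_j>|^2 = <v, u_j>^2 / <u_j, u_j>.
Coefficients: <v, e_1> = 1/sqrt(2), <v, e_2> = -6/sqrt(8).
Square and sum: Σ |<v, e_j>|^2 = 5.
Compute ||v||^2 = v·v = 6.
Deficit = 6 − 5 = 1 ≥ 0, confirming Bessel's inequality. (The deficit equals ||v − Σ <v,e_j> e_j||^2, the squared distance from v to span{e_j}.)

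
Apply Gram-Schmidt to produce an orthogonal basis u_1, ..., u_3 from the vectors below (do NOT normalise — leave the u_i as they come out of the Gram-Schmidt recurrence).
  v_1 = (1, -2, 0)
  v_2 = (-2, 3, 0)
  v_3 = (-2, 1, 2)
Orthogonal basis:
  u_1 = (1, -2, 0)
  u_2 = (-2/5, -1/5, 0)
  u_3 = (0, 0, 2)

Apply the Gram-Schmidt recurrence
  u_1 = v_1
  u_i = v_i − Σ_{j<i} ((v_i · u_j) / (u_j · u_j)) · u_j.

Step by step this gives:
  u_1 = (1, -2, 0)
  u_2 = (-2/5, -1/5, 0)
  u_3 = (0, 0, 2)

Orthogonality check:
  u_2 · u_1 = 0 (should be 0)
  u_3 · u_1 = 0 (should be 0)
  u_3 · u_2 = 0 (should be 0)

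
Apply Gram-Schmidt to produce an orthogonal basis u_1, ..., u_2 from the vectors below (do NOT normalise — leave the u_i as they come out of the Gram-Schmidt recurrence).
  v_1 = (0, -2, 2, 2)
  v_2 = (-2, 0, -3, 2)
Orthogonal basis:
  u_1 = (0, -2, 2, 2)
  u_2 = (-2, -1/3, -8/3, 7/3)

Apply the Gram-Schmidt recurrence
  u_1 = v_1
  u_i = v_i − Σ_{j<i} ((v_i · u_j) / (u_j · u_j)) · u_j.

Step by step this gives:
  u_1 = (0, -2, 2, 2)
  u_2 = (-2, -1/3, -8/3, 7/3)

Orthogonality check:
  u_2 · u_1 = 0 (should be 0)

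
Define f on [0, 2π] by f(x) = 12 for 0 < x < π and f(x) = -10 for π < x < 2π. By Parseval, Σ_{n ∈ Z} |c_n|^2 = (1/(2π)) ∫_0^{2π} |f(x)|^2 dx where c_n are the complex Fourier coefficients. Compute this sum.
Σ |c_n|^2 = 122

Parseval equates the L^2 energy of f (normalised by 1/(2π)) with the ℓ^2 sum of its Fourier coefficients: (1/(2π)) ∫_0^{2π} |f|^2 = Σ |c_n|^2.
Compute the left side: (1/(2π)) [∫_0^π 12^2 dx + ∫_π^{2π} (-10)^2 dx] = (1/(2π)) · (144π + 100π) = (144 + 100)/2 = 122.
So Σ_{n ∈ Z} |c_n|^2 = 122.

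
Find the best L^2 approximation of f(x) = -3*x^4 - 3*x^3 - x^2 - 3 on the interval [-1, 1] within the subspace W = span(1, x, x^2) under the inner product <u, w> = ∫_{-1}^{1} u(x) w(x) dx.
g(x) = -25*x^2/7 - 9*x/5 - 96/35

The best approximation g ∈ W is the orthogonal projection of f onto W. Writing g = a_0 + a_1 x + a_2 x^2, the coefficients solve the normal equations G · a = b where
  G_{ij} = <φ_i, φ_j> and b_i = <f, φ_i>, with φ_0 = 1, φ_1 = x, φ_2 = x^2.
G =
  [2, 0, 2/3]
  [0, 2/3, 0]
  [2/3, 0, 2/5],
b = (-118/15, -6/5, -114/35).
Solving gives a_0 = -96/35, a_1 = -9/5, a_2 = -25/7, so
  g(x) = -25*x^2/7 - 9*x/5 - 96/35.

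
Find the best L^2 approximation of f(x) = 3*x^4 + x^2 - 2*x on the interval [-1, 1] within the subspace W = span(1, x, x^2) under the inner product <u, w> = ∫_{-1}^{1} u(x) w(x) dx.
g(x) = 25*x^2/7 - 2*x - 9/35

The best approximation g ∈ W is the orthogonal projection of f onto W. Writing g = a_0 + a_1 x + a_2 x^2, the coefficients solve the normal equations G · a = b where
  G_{ij} = <φ_i, φ_j> and b_i = <f, φ_i>, with φ_0 = 1, φ_1 = x, φ_2 = x^2.
G =
  [2, 0, 2/3]
  [0, 2/3, 0]
  [2/3, 0, 2/5],
b = (28/15, -4/3, 44/35).
Solving gives a_0 = -9/35, a_1 = -2, a_2 = 25/7, so
  g(x) = 25*x^2/7 - 2*x - 9/35.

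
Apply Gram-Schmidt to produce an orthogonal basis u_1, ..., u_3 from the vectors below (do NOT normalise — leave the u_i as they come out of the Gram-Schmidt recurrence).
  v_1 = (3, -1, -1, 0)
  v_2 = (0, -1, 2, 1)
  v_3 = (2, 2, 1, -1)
Orthogonal basis:
  u_1 = (3, -1, -1, 0)
  u_2 = (3/11, -12/11, 21/11, 1)
  u_3 = (79/65, 139/65, 98/65, -57/65)

Apply the Gram-Schmidt recurrence
  u_1 = v_1
  u_i = v_i − Σ_{j<i} ((v_i · u_j) / (u_j · u_j)) · u_j.

Step by step this gives:
  u_1 = (3, -1, -1, 0)
  u_2 = (3/11, -12/11, 21/11, 1)
  u_3 = (79/65, 139/65, 98/65, -57/65)

Orthogonality check:
  u_2 · u_1 = 0 (should be 0)
  u_3 · u_1 = 0 (should be 0)
  u_3 · u_2 = 0 (should be 0)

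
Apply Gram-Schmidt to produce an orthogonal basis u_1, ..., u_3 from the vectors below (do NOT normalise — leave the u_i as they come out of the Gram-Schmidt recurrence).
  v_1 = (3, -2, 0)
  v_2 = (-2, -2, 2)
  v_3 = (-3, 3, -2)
Orthogonal basis:
  u_1 = (3, -2, 0)
  u_2 = (-20/13, -30/13, 2)
  u_3 = (-7/19, -21/38, -35/38)

Apply the Gram-Schmidt recurrence
  u_1 = v_1
  u_i = v_i − Σ_{j<i} ((v_i · u_j) / (u_j · u_j)) · u_j.

Step by step this gives:
  u_1 = (3, -2, 0)
  u_2 = (-20/13, -30/13, 2)
  u_3 = (-7/19, -21/38, -35/38)

Orthogonality check:
  u_2 · u_1 = 0 (should be 0)
  u_3 · u_1 = 0 (should be 0)
  u_3 · u_2 = 0 (should be 0)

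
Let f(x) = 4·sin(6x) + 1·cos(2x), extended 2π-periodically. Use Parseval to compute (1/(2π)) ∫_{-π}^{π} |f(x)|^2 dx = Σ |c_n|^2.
Σ |c_n|^2 = 17/2

Expand |f|^2 and use orthogonality of {sin(nx), cos(mx)} on [-π, π]:
  ∫_{-π}^{π} sin(nx)^2 dx = π, ∫ cos(mx)^2 dx = π, and cross terms integrate to 0.
So ∫_{-π}^{π} f(x)^2 dx = 4^2 · π + 1^2 · π = (16 + 1)π.
Divide by 2π: (16 + 1)/2 = 17/2.
By Parseval, this equals Σ |c_n|^2.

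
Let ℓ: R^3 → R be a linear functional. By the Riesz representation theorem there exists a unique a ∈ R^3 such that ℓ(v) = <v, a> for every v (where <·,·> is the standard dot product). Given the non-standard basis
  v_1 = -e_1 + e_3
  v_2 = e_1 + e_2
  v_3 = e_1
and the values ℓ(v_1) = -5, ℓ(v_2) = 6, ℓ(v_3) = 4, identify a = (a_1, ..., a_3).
a = (4, 2, -1)

Write a = (a_1, ..., a_3) in the standard basis. For each basis vector v_i, ℓ(v_i) = <v_i, a> is a linear equation in the a_j's. Collect the n equations into a matrix system V a = ℓ, where row i of V is v_i (expressed in the standard basis). Since V is invertible (lower-triangular with 1s on the diagonal, up to permutation), solve by back-substitution:
  V =
[[-1, 0, 1],
 [1, 1, 0],
 [1, 0, 0]]
  V a = (-5, 6, 4)
Solving gives a = (4, 2, -1).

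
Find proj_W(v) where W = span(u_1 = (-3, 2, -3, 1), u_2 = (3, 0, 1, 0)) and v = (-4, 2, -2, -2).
proj_W(v) = (-171/43, 32/43, -89/43, 16/43)

Set up U = [u_1 | ... | u_2] ∈ R^(4×2). The projector onto W = col(U) is P = U (U^T U)^(-1) U^T.
Compute U^T U =
  [23, -12]
  [-12, 10],
and U^T v = (20, -14).
Solve U^T U · c = U^T v for the coefficients: c = (16/43, -41/43). The projection is proj_W(v) = U c.
Check: (v - proj_W(v)) · u_1 = 0  (should be 0).
Check: (v - proj_W(v)) · u_2 = 0  (should be 0).
Result: proj_W(v) = (-171/43, 32/43, -89/43, 16/43).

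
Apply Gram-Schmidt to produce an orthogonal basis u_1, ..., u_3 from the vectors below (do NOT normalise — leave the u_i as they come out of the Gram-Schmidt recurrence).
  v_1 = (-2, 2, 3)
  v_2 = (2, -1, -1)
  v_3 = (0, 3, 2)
Orthogonal basis:
  u_1 = (-2, 2, 3)
  u_2 = (16/17, 1/17, 10/17)
  u_3 = (8/21, 32/21, -16/21)

Apply the Gram-Schmidt recurrence
  u_1 = v_1
  u_i = v_i − Σ_{j<i} ((v_i · u_j) / (u_j · u_j)) · u_j.

Step by step this gives:
  u_1 = (-2, 2, 3)
  u_2 = (16/17, 1/17, 10/17)
  u_3 = (8/21, 32/21, -16/21)

Orthogonality check:
  u_2 · u_1 = 0 (should be 0)
  u_3 · u_1 = 0 (should be 0)
  u_3 · u_2 = 0 (should be 0)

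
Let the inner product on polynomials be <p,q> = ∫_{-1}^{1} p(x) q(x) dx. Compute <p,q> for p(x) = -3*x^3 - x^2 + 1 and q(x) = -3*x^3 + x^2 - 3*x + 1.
<p,q> = 272/35

Expand the product: p(x)·q(x) = 9*x^6 + 8*x^4 - 3*x^3 - 3*x + 1.
∫_{-1}^{1} of each monomial x^k gives [2/(k+1) if k even, 0 if k odd]. Integrating term-by-term (or equivalently evaluating the antiderivative F(x) = 9*x^7/7 + 8*x^5/5 - 3*x^4/4 - 3*x^2/2 + x at the endpoints):
  F(1) − F(−1) = 229/140 − (-859/140) = 272/35.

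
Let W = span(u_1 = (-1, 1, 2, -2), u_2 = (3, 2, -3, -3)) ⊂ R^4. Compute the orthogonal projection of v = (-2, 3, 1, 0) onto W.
proj_W(v) = (-283/309, 56/103, 497/309, -359/309)

Set up U = [u_1 | ... | u_2] ∈ R^(4×2). The projector onto W = col(U) is P = U (U^T U)^(-1) U^T.
Compute U^T U =
  [10, -1]
  [-1, 31],
and U^T v = (7, -3).
Solve U^T U · c = U^T v for the coefficients: c = (214/309, -23/309). The projection is proj_W(v) = U c.
Check: (v - proj_W(v)) · u_1 = 0  (should be 0).
Check: (v - proj_W(v)) · u_2 = 0  (should be 0).
Result: proj_W(v) = (-283/309, 56/103, 497/309, -359/309).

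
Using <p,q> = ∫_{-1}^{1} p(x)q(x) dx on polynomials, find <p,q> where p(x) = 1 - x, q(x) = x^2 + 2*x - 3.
<p,q> = -20/3

Expand the product: p(x)·q(x) = -x^3 - x^2 + 5*x - 3.
∫_{-1}^{1} of each monomial x^k gives [2/(k+1) if k even, 0 if k odd]. Integrating term-by-term (or equivalently evaluating the antiderivative F(x) = -x^4/4 - x^3/3 + 5*x^2/2 - 3*x at the endpoints):
  F(1) − F(−1) = -13/12 − (67/12) = -20/3.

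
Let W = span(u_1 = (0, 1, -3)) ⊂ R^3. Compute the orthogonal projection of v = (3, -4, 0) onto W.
proj_W(v) = (0, -2/5, 6/5)

Set up U = [u_1 | ... | u_1] ∈ R^(3×1). The projector onto W = col(U) is P = U (U^T U)^(-1) U^T.
Compute U^T U =
  [10],
and U^T v = (-4).
Solve U^T U · c = U^T v for the coefficients: c = (-2/5). The projection is proj_W(v) = U c.
Check: (v - proj_W(v)) · u_1 = 0  (should be 0).
Result: proj_W(v) = (0, -2/5, 6/5).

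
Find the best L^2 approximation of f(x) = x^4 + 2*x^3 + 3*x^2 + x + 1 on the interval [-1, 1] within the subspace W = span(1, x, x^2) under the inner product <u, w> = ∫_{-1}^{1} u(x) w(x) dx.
g(x) = 27*x^2/7 + 11*x/5 + 32/35

The best approximation g ∈ W is the orthogonal projection of f onto W. Writing g = a_0 + a_1 x + a_2 x^2, the coefficients solve the normal equations G · a = b where
  G_{ij} = <φ_i, φ_j> and b_i = <f, φ_i>, with φ_0 = 1, φ_1 = x, φ_2 = x^2.
G =
  [2, 0, 2/3]
  [0, 2/3, 0]
  [2/3, 0, 2/5],
b = (22/5, 22/15, 226/105).
Solving gives a_0 = 32/35, a_1 = 11/5, a_2 = 27/7, so
  g(x) = 27*x^2/7 + 11*x/5 + 32/35.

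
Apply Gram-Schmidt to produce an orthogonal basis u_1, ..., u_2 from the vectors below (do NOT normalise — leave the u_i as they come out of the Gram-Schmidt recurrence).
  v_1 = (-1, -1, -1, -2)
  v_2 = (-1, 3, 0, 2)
Orthogonal basis:
  u_1 = (-1, -1, -1, -2)
  u_2 = (-13/7, 15/7, -6/7, 2/7)

Apply the Gram-Schmidt recurrence
  u_1 = v_1
  u_i = v_i − Σ_{j<i} ((v_i · u_j) / (u_j · u_j)) · u_j.

Step by step this gives:
  u_1 = (-1, -1, -1, -2)
  u_2 = (-13/7, 15/7, -6/7, 2/7)

Orthogonality check:
  u_2 · u_1 = 0 (should be 0)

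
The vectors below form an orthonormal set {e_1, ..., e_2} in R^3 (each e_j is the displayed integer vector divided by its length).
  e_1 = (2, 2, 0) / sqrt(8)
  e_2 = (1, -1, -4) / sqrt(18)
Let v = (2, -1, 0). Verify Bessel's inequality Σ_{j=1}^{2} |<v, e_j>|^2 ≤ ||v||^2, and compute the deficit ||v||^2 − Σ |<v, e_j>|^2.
Σ |<v, e_j>|^2 = 1; ||v||^2 = 5; deficit = 4

Write each e_j = u_j / sqrt(<u_j, u_j>) where u_j is the displayed integer vector. Then <v, e_j> = <v, u_j> / sqrt(<u_j, u_j>), so |<v, e_j>|^2 = <v, u_j>^2 / <u_j, u_j>.
Coefficients: <v, e_1> = 2/sqrt(8), <v, e_2> = 3/sqrt(18).
Square and sum: Σ |<v, e_j>|^2 = 1.
Compute ||v||^2 = v·v = 5.
Deficit = 5 − 1 = 4 ≥ 0, confirming Bessel's inequality. (The deficit equals ||v − Σ <v,e_j> e_j||^2, the squared distance from v to span{e_j}.)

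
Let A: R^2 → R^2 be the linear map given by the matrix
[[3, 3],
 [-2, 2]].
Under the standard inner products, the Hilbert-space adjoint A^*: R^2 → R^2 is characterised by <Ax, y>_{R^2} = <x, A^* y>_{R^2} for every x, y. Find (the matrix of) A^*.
A^* = A^T =
[[3, -2],
 [3, 2]]

For real matrices with standard dot products, the defining identity <Ax, y> = <x, A^* y> gives (Ax)^T y = x^T (A^*) y, i.e. x^T A^T y = x^T (A^*) y. Since this holds for all x, y, we must have A^* = A^T. Therefore
A^* =
[[3, -2],
 [3, 2]].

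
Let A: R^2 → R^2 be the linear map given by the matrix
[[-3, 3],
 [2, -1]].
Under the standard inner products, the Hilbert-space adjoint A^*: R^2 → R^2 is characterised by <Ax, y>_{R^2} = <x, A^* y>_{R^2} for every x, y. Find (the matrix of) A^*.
A^* = A^T =
[[-3, 2],
 [3, -1]]

For real matrices with standard dot products, the defining identity <Ax, y> = <x, A^* y> gives (Ax)^T y = x^T (A^*) y, i.e. x^T A^T y = x^T (A^*) y. Since this holds for all x, y, we must have A^* = A^T. Therefore
A^* =
[[-3, 2],
 [3, -1]].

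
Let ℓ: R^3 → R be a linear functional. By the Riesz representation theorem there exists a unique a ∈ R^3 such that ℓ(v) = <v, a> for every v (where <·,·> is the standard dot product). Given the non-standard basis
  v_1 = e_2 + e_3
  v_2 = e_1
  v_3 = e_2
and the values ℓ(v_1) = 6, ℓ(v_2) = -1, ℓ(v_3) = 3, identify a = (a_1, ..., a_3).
a = (-1, 3, 3)

Write a = (a_1, ..., a_3) in the standard basis. For each basis vector v_i, ℓ(v_i) = <v_i, a> is a linear equation in the a_j's. Collect the n equations into a matrix system V a = ℓ, where row i of V is v_i (expressed in the standard basis). Since V is invertible (lower-triangular with 1s on the diagonal, up to permutation), solve by back-substitution:
  V =
[[0, 1, 1],
 [1, 0, 0],
 [0, 1, 0]]
  V a = (6, -1, 3)
Solving gives a = (-1, 3, 3).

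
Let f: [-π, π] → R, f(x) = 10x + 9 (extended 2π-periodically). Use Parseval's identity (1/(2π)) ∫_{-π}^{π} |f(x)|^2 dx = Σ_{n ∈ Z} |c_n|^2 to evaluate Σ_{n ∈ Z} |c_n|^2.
Σ |c_n|^2 = 100π^2/3 + 81

Expand and integrate term by term over [-π, π]:
  ∫ (10x)^2 dx = 100·(2π^3/3); ∫ 2·10·(9)·x dx = 0 (odd integrand); ∫ 9^2 dx = 81·2π.
So (1/(2π)) ∫_{-π}^{π} (10x + 9)^2 dx = 100π^2/3 + 81 = 100π^2/3 + 81.
Parseval ⇒ Σ |c_n|^2 = 100π^2/3 + 81.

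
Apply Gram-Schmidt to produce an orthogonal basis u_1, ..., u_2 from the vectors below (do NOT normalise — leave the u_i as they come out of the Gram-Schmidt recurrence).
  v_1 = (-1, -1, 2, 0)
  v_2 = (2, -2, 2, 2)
Orthogonal basis:
  u_1 = (-1, -1, 2, 0)
  u_2 = (8/3, -4/3, 2/3, 2)

Apply the Gram-Schmidt recurrence
  u_1 = v_1
  u_i = v_i − Σ_{j<i} ((v_i · u_j) / (u_j · u_j)) · u_j.

Step by step this gives:
  u_1 = (-1, -1, 2, 0)
  u_2 = (8/3, -4/3, 2/3, 2)

Orthogonality check:
  u_2 · u_1 = 0 (should be 0)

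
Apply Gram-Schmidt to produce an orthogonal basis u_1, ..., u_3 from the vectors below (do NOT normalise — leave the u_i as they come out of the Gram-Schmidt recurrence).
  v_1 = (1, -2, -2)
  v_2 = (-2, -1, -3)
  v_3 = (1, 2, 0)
Orthogonal basis:
  u_1 = (1, -2, -2)
  u_2 = (-8/3, 1/3, -5/3)
  u_3 = (4/5, 7/5, -1)

Apply the Gram-Schmidt recurrence
  u_1 = v_1
  u_i = v_i − Σ_{j<i} ((v_i · u_j) / (u_j · u_j)) · u_j.

Step by step this gives:
  u_1 = (1, -2, -2)
  u_2 = (-8/3, 1/3, -5/3)
  u_3 = (4/5, 7/5, -1)

Orthogonality check:
  u_2 · u_1 = 0 (should be 0)
  u_3 · u_1 = 0 (should be 0)
  u_3 · u_2 = 0 (should be 0)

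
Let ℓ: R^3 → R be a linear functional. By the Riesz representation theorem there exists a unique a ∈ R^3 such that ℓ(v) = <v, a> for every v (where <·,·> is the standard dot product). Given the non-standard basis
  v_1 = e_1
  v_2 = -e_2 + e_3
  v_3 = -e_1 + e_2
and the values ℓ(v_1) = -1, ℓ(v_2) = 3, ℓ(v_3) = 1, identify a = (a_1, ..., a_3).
a = (-1, 0, 3)

Write a = (a_1, ..., a_3) in the standard basis. For each basis vector v_i, ℓ(v_i) = <v_i, a> is a linear equation in the a_j's. Collect the n equations into a matrix system V a = ℓ, where row i of V is v_i (expressed in the standard basis). Since V is invertible (lower-triangular with 1s on the diagonal, up to permutation), solve by back-substitution:
  V =
[[1, 0, 0],
 [0, -1, 1],
 [-1, 1, 0]]
  V a = (-1, 3, 1)
Solving gives a = (-1, 0, 3).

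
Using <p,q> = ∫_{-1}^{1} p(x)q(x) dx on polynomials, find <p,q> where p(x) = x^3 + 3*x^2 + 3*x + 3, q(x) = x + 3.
<p,q> = 132/5

Expand the product: p(x)·q(x) = x^4 + 6*x^3 + 12*x^2 + 12*x + 9.
∫_{-1}^{1} of each monomial x^k gives [2/(k+1) if k even, 0 if k odd]. Integrating term-by-term (or equivalently evaluating the antiderivative F(x) = x^5/5 + 3*x^4/2 + 4*x^3 + 6*x^2 + 9*x at the endpoints):
  F(1) − F(−1) = 207/10 − (-57/10) = 132/5.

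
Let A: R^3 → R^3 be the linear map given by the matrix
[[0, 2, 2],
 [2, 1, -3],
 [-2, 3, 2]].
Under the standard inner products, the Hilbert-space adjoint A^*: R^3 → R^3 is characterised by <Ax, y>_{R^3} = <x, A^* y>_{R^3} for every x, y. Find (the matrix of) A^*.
A^* = A^T =
[[0, 2, -2],
 [2, 1, 3],
 [2, -3, 2]]

For real matrices with standard dot products, the defining identity <Ax, y> = <x, A^* y> gives (Ax)^T y = x^T (A^*) y, i.e. x^T A^T y = x^T (A^*) y. Since this holds for all x, y, we must have A^* = A^T. Therefore
A^* =
[[0, 2, -2],
 [2, 1, 3],
 [2, -3, 2]].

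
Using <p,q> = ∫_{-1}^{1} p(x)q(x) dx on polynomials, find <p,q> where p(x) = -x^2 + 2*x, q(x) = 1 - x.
<p,q> = -2

Expand the product: p(x)·q(x) = x^3 - 3*x^2 + 2*x.
∫_{-1}^{1} of each monomial x^k gives [2/(k+1) if k even, 0 if k odd]. Integrating term-by-term (or equivalently evaluating the antiderivative F(x) = x^4/4 - x^3 + x^2 at the endpoints):
  F(1) − F(−1) = 1/4 − (9/4) = -2.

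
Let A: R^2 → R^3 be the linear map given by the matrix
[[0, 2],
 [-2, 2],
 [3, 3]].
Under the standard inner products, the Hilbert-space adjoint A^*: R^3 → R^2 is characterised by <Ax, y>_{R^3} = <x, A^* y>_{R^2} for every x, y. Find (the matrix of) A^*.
A^* = A^T =
[[0, -2, 3],
 [2, 2, 3]]

For real matrices with standard dot products, the defining identity <Ax, y> = <x, A^* y> gives (Ax)^T y = x^T (A^*) y, i.e. x^T A^T y = x^T (A^*) y. Since this holds for all x, y, we must have A^* = A^T. Therefore
A^* =
[[0, -2, 3],
 [2, 2, 3]].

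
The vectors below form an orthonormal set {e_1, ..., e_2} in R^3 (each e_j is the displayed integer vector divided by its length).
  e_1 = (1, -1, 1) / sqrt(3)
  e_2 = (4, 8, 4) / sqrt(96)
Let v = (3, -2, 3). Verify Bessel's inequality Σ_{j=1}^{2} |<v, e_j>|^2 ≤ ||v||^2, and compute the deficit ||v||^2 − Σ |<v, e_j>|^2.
Σ |<v, e_j>|^2 = 22; ||v||^2 = 22; deficit = 0

Write each e_j = u_j / sqrt(<u_j, u_j>) where u_j is the displayed integer vector. Then <v, e_j> = <v, u_j> / sqrt(<u_j, u_j>), so |<v, e_j>|^2 = <v, u_j>^2 / <u_j, u_j>.
Coefficients: <v, e_1> = 8/sqrt(3), <v, e_2> = 8/sqrt(96).
Square and sum: Σ |<v, e_j>|^2 = 22.
Compute ||v||^2 = v·v = 22.
Deficit = 22 − 22 = 0 ≥ 0, confirming Bessel's inequality. (The deficit equals ||v − Σ <v,e_j> e_j||^2, the squared distance from v to span{e_j}.)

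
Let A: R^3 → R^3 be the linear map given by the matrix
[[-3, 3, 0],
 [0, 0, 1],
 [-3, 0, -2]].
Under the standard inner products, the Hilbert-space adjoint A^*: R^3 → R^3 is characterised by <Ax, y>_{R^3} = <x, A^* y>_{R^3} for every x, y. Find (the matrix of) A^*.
A^* = A^T =
[[-3, 0, -3],
 [3, 0, 0],
 [0, 1, -2]]

For real matrices with standard dot products, the defining identity <Ax, y> = <x, A^* y> gives (Ax)^T y = x^T (A^*) y, i.e. x^T A^T y = x^T (A^*) y. Since this holds for all x, y, we must have A^* = A^T. Therefore
A^* =
[[-3, 0, -3],
 [3, 0, 0],
 [0, 1, -2]].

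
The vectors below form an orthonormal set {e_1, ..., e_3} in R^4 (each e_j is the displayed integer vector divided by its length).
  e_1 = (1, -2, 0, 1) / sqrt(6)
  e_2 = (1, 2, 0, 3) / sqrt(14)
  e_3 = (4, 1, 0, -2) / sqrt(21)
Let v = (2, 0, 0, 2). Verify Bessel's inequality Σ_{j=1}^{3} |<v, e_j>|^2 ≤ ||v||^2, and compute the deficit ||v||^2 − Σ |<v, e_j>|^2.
Σ |<v, e_j>|^2 = 8; ||v||^2 = 8; deficit = 0

Write each e_j = u_j / sqrt(<u_j, u_j>) where u_j is the displayed integer vector. Then <v, e_j> = <v, u_j> / sqrt(<u_j, u_j>), so |<v, e_j>|^2 = <v, u_j>^2 / <u_j, u_j>.
Coefficients: <v, e_1> = 4/sqrt(6), <v, e_2> = 8/sqrt(14), <v, e_3> = 4/sqrt(21).
Square and sum: Σ |<v, e_j>|^2 = 8.
Compute ||v||^2 = v·v = 8.
Deficit = 8 − 8 = 0 ≥ 0, confirming Bessel's inequality. (The deficit equals ||v − Σ <v,e_j> e_j||^2, the squared distance from v to span{e_j}.)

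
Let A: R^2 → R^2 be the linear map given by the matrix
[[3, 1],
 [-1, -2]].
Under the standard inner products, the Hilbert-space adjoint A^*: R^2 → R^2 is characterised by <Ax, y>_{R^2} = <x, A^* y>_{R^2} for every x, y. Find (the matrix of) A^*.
A^* = A^T =
[[3, -1],
 [1, -2]]

For real matrices with standard dot products, the defining identity <Ax, y> = <x, A^* y> gives (Ax)^T y = x^T (A^*) y, i.e. x^T A^T y = x^T (A^*) y. Since this holds for all x, y, we must have A^* = A^T. Therefore
A^* =
[[3, -1],
 [1, -2]].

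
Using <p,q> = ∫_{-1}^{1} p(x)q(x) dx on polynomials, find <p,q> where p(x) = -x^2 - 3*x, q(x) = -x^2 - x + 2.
<p,q> = 16/15

Expand the product: p(x)·q(x) = x^4 + 4*x^3 + x^2 - 6*x.
∫_{-1}^{1} of each monomial x^k gives [2/(k+1) if k even, 0 if k odd]. Integrating term-by-term (or equivalently evaluating the antiderivative F(x) = x^5/5 + x^4 + x^3/3 - 3*x^2 at the endpoints):
  F(1) − F(−1) = -22/15 − (-38/15) = 16/15.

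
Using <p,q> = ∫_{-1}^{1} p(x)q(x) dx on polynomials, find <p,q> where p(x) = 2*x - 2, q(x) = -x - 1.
<p,q> = 8/3

Expand the product: p(x)·q(x) = 2 - 2*x^2.
∫_{-1}^{1} of each monomial x^k gives [2/(k+1) if k even, 0 if k odd]. Integrating term-by-term (or equivalently evaluating the antiderivative F(x) = -2*x^3/3 + 2*x at the endpoints):
  F(1) − F(−1) = 4/3 − (-4/3) = 8/3.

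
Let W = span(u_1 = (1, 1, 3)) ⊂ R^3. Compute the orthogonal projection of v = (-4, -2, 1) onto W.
proj_W(v) = (-3/11, -3/11, -9/11)

Set up U = [u_1 | ... | u_1] ∈ R^(3×1). The projector onto W = col(U) is P = U (U^T U)^(-1) U^T.
Compute U^T U =
  [11],
and U^T v = (-3).
Solve U^T U · c = U^T v for the coefficients: c = (-3/11). The projection is proj_W(v) = U c.
Check: (v - proj_W(v)) · u_1 = 0  (should be 0).
Result: proj_W(v) = (-3/11, -3/11, -9/11).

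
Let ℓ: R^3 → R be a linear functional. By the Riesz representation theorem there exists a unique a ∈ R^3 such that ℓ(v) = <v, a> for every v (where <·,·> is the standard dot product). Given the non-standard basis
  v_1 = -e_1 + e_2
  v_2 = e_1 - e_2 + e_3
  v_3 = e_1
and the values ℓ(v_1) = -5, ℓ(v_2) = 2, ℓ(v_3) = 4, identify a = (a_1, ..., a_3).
a = (4, -1, -3)

Write a = (a_1, ..., a_3) in the standard basis. For each basis vector v_i, ℓ(v_i) = <v_i, a> is a linear equation in the a_j's. Collect the n equations into a matrix system V a = ℓ, where row i of V is v_i (expressed in the standard basis). Since V is invertible (lower-triangular with 1s on the diagonal, up to permutation), solve by back-substitution:
  V =
[[-1, 1, 0],
 [1, -1, 1],
 [1, 0, 0]]
  V a = (-5, 2, 4)
Solving gives a = (4, -1, -3).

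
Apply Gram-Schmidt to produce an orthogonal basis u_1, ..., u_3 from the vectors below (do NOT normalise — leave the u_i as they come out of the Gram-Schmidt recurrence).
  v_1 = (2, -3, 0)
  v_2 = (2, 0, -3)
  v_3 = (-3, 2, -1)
Orthogonal basis:
  u_1 = (2, -3, 0)
  u_2 = (18/13, 12/13, -3)
  u_3 = (-21/17, -14/17, -14/17)

Apply the Gram-Schmidt recurrence
  u_1 = v_1
  u_i = v_i − Σ_{j<i} ((v_i · u_j) / (u_j · u_j)) · u_j.

Step by step this gives:
  u_1 = (2, -3, 0)
  u_2 = (18/13, 12/13, -3)
  u_3 = (-21/17, -14/17, -14/17)

Orthogonality check:
  u_2 · u_1 = 0 (should be 0)
  u_3 · u_1 = 0 (should be 0)
  u_3 · u_2 = 0 (should be 0)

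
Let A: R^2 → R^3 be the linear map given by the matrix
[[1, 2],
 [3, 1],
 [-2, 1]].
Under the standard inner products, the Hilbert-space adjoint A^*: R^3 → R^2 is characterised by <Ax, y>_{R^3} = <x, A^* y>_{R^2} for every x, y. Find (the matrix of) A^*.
A^* = A^T =
[[1, 3, -2],
 [2, 1, 1]]

For real matrices with standard dot products, the defining identity <Ax, y> = <x, A^* y> gives (Ax)^T y = x^T (A^*) y, i.e. x^T A^T y = x^T (A^*) y. Since this holds for all x, y, we must have A^* = A^T. Therefore
A^* =
[[1, 3, -2],
 [2, 1, 1]].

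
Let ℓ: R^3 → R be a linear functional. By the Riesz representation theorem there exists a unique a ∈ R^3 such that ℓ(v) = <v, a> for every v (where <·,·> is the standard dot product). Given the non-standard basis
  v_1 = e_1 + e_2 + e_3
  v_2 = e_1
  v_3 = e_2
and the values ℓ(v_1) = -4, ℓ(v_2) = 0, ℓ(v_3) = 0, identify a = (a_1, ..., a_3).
a = (0, 0, -4)

Write a = (a_1, ..., a_3) in the standard basis. For each basis vector v_i, ℓ(v_i) = <v_i, a> is a linear equation in the a_j's. Collect the n equations into a matrix system V a = ℓ, where row i of V is v_i (expressed in the standard basis). Since V is invertible (lower-triangular with 1s on the diagonal, up to permutation), solve by back-substitution:
  V =
[[1, 1, 1],
 [1, 0, 0],
 [0, 1, 0]]
  V a = (-4, 0, 0)
Solving gives a = (0, 0, -4).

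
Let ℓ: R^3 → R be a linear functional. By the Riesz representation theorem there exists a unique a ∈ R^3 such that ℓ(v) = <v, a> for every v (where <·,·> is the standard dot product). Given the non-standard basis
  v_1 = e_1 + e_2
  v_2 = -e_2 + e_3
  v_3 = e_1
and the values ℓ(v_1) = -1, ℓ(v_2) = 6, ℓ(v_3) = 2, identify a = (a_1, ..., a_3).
a = (2, -3, 3)

Write a = (a_1, ..., a_3) in the standard basis. For each basis vector v_i, ℓ(v_i) = <v_i, a> is a linear equation in the a_j's. Collect the n equations into a matrix system V a = ℓ, where row i of V is v_i (expressed in the standard basis). Since V is invertible (lower-triangular with 1s on the diagonal, up to permutation), solve by back-substitution:
  V =
[[1, 1, 0],
 [0, -1, 1],
 [1, 0, 0]]
  V a = (-1, 6, 2)
Solving gives a = (2, -3, 3).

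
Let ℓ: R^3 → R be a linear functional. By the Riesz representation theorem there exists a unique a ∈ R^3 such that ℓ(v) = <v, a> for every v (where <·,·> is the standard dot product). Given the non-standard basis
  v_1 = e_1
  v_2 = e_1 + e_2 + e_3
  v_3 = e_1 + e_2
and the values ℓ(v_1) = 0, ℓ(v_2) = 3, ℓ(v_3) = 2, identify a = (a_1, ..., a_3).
a = (0, 2, 1)

Write a = (a_1, ..., a_3) in the standard basis. For each basis vector v_i, ℓ(v_i) = <v_i, a> is a linear equation in the a_j's. Collect the n equations into a matrix system V a = ℓ, where row i of V is v_i (expressed in the standard basis). Since V is invertible (lower-triangular with 1s on the diagonal, up to permutation), solve by back-substitution:
  V =
[[1, 0, 0],
 [1, 1, 1],
 [1, 1, 0]]
  V a = (0, 3, 2)
Solving gives a = (0, 2, 1).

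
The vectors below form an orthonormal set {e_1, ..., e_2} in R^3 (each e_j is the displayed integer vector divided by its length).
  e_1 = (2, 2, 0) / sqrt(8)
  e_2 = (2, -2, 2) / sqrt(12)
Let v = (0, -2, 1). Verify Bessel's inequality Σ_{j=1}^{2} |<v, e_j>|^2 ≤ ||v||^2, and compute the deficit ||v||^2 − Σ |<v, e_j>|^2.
Σ |<v, e_j>|^2 = 5; ||v||^2 = 5; deficit = 0

Write each e_j = u_j / sqrt(<u_j, u_j>) where u_j is the displayed integer vector. Then <v, e_j> = <v, u_j> / sqrt(<u_j, u_j>), so |<v, e_j>|^2 = <v, u_j>^2 / <u_j, u_j>.
Coefficients: <v, e_1> = -4/sqrt(8), <v, e_2> = 6/sqrt(12).
Square and sum: Σ |<v, e_j>|^2 = 5.
Compute ||v||^2 = v·v = 5.
Deficit = 5 − 5 = 0 ≥ 0, confirming Bessel's inequality. (The deficit equals ||v − Σ <v,e_j> e_j||^2, the squared distance from v to span{e_j}.)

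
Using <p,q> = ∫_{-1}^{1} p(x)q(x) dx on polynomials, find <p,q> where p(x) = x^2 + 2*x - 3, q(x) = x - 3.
<p,q> = 52/3

Expand the product: p(x)·q(x) = x^3 - x^2 - 9*x + 9.
∫_{-1}^{1} of each monomial x^k gives [2/(k+1) if k even, 0 if k odd]. Integrating term-by-term (or equivalently evaluating the antiderivative F(x) = x^4/4 - x^3/3 - 9*x^2/2 + 9*x at the endpoints):
  F(1) − F(−1) = 53/12 − (-155/12) = 52/3.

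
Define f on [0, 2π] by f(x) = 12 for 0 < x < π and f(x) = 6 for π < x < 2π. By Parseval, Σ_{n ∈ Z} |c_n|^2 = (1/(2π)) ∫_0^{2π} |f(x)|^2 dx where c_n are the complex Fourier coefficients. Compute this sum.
Σ |c_n|^2 = 90

Parseval equates the L^2 energy of f (normalised by 1/(2π)) with the ℓ^2 sum of its Fourier coefficients: (1/(2π)) ∫_0^{2π} |f|^2 = Σ |c_n|^2.
Compute the left side: (1/(2π)) [∫_0^π 12^2 dx + ∫_π^{2π} 6^2 dx] = (1/(2π)) · (144π + 36π) = (144 + 36)/2 = 90.
So Σ_{n ∈ Z} |c_n|^2 = 90.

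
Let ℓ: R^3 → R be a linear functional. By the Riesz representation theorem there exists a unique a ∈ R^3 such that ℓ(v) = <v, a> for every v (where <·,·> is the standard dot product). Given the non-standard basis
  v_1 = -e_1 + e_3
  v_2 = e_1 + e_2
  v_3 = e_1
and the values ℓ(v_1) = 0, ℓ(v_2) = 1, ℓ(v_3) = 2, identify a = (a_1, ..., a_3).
a = (2, -1, 2)

Write a = (a_1, ..., a_3) in the standard basis. For each basis vector v_i, ℓ(v_i) = <v_i, a> is a linear equation in the a_j's. Collect the n equations into a matrix system V a = ℓ, where row i of V is v_i (expressed in the standard basis). Since V is invertible (lower-triangular with 1s on the diagonal, up to permutation), solve by back-substitution:
  V =
[[-1, 0, 1],
 [1, 1, 0],
 [1, 0, 0]]
  V a = (0, 1, 2)
Solving gives a = (2, -1, 2).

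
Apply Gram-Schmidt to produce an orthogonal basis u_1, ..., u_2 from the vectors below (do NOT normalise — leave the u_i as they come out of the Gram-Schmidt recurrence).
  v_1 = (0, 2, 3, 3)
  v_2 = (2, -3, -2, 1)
Orthogonal basis:
  u_1 = (0, 2, 3, 3)
  u_2 = (2, -24/11, -17/22, 49/22)

Apply the Gram-Schmidt recurrence
  u_1 = v_1
  u_i = v_i − Σ_{j<i} ((v_i · u_j) / (u_j · u_j)) · u_j.

Step by step this gives:
  u_1 = (0, 2, 3, 3)
  u_2 = (2, -24/11, -17/22, 49/22)

Orthogonality check:
  u_2 · u_1 = 0 (should be 0)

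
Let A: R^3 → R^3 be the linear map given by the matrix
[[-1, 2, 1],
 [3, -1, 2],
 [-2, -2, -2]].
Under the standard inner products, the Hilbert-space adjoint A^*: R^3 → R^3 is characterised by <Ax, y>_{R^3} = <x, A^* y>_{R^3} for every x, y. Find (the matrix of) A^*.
A^* = A^T =
[[-1, 3, -2],
 [2, -1, -2],
 [1, 2, -2]]

For real matrices with standard dot products, the defining identity <Ax, y> = <x, A^* y> gives (Ax)^T y = x^T (A^*) y, i.e. x^T A^T y = x^T (A^*) y. Since this holds for all x, y, we must have A^* = A^T. Therefore
A^* =
[[-1, 3, -2],
 [2, -1, -2],
 [1, 2, -2]].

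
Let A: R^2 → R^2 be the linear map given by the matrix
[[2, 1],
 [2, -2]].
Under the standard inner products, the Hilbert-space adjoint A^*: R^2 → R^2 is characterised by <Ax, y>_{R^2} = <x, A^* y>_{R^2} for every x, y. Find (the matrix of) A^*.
A^* = A^T =
[[2, 2],
 [1, -2]]

For real matrices with standard dot products, the defining identity <Ax, y> = <x, A^* y> gives (Ax)^T y = x^T (A^*) y, i.e. x^T A^T y = x^T (A^*) y. Since this holds for all x, y, we must have A^* = A^T. Therefore
A^* =
[[2, 2],
 [1, -2]].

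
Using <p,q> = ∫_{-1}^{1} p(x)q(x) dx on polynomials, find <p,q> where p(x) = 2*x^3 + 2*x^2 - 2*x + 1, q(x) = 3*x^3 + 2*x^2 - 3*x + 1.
<p,q> = 754/105

Expand the product: p(x)·q(x) = 6*x^6 + 10*x^5 - 8*x^4 - 5*x^3 + 10*x^2 - 5*x + 1.
∫_{-1}^{1} of each monomial x^k gives [2/(k+1) if k even, 0 if k odd]. Integrating term-by-term (or equivalently evaluating the antiderivative F(x) = 6*x^7/7 + 5*x^6/3 - 8*x^5/5 - 5*x^4/4 + 10*x^3/3 - 5*x^2/2 + x at the endpoints):
  F(1) − F(−1) = 211/140 − (-2383/420) = 754/105.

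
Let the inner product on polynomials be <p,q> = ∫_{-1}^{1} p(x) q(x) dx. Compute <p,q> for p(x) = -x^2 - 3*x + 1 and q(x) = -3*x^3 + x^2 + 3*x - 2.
<p,q> = -24/5

Expand the product: p(x)·q(x) = 3*x^5 + 8*x^4 - 9*x^3 - 6*x^2 + 9*x - 2.
∫_{-1}^{1} of each monomial x^k gives [2/(k+1) if k even, 0 if k odd]. Integrating term-by-term (or equivalently evaluating the antiderivative F(x) = x^6/2 + 8*x^5/5 - 9*x^4/4 - 2*x^3 + 9*x^2/2 - 2*x at the endpoints):
  F(1) − F(−1) = 7/20 − (103/20) = -24/5.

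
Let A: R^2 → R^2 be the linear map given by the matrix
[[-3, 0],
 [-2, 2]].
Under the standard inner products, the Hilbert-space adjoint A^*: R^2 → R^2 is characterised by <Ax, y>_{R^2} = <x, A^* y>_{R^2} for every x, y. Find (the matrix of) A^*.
A^* = A^T =
[[-3, -2],
 [0, 2]]

For real matrices with standard dot products, the defining identity <Ax, y> = <x, A^* y> gives (Ax)^T y = x^T (A^*) y, i.e. x^T A^T y = x^T (A^*) y. Since this holds for all x, y, we must have A^* = A^T. Therefore
A^* =
[[-3, -2],
 [0, 2]].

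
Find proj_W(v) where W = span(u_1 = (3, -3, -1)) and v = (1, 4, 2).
proj_W(v) = (-33/19, 33/19, 11/19)

Set up U = [u_1 | ... | u_1] ∈ R^(3×1). The projector onto W = col(U) is P = U (U^T U)^(-1) U^T.
Compute U^T U =
  [19],
and U^T v = (-11).
Solve U^T U · c = U^T v for the coefficients: c = (-11/19). The projection is proj_W(v) = U c.
Check: (v - proj_W(v)) · u_1 = 0  (should be 0).
Result: proj_W(v) = (-33/19, 33/19, 11/19).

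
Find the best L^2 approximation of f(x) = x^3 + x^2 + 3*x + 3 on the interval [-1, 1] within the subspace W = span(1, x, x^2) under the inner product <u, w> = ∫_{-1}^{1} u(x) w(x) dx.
g(x) = x^2 + 18*x/5 + 3

The best approximation g ∈ W is the orthogonal projection of f onto W. Writing g = a_0 + a_1 x + a_2 x^2, the coefficients solve the normal equations G · a = b where
  G_{ij} = <φ_i, φ_j> and b_i = <f, φ_i>, with φ_0 = 1, φ_1 = x, φ_2 = x^2.
G =
  [2, 0, 2/3]
  [0, 2/3, 0]
  [2/3, 0, 2/5],
b = (20/3, 12/5, 12/5).
Solving gives a_0 = 3, a_1 = 18/5, a_2 = 1, so
  g(x) = x^2 + 18*x/5 + 3.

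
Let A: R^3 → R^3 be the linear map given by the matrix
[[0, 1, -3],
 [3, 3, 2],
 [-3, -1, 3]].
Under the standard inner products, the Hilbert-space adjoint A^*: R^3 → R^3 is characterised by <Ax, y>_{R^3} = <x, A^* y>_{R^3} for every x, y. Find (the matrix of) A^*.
A^* = A^T =
[[0, 3, -3],
 [1, 3, -1],
 [-3, 2, 3]]

For real matrices with standard dot products, the defining identity <Ax, y> = <x, A^* y> gives (Ax)^T y = x^T (A^*) y, i.e. x^T A^T y = x^T (A^*) y. Since this holds for all x, y, we must have A^* = A^T. Therefore
A^* =
[[0, 3, -3],
 [1, 3, -1],
 [-3, 2, 3]].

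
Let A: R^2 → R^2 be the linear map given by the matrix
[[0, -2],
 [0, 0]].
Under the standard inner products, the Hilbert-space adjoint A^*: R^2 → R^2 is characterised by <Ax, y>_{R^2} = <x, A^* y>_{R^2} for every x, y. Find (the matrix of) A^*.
A^* = A^T =
[[0, 0],
 [-2, 0]]

For real matrices with standard dot products, the defining identity <Ax, y> = <x, A^* y> gives (Ax)^T y = x^T (A^*) y, i.e. x^T A^T y = x^T (A^*) y. Since this holds for all x, y, we must have A^* = A^T. Therefore
A^* =
[[0, 0],
 [-2, 0]].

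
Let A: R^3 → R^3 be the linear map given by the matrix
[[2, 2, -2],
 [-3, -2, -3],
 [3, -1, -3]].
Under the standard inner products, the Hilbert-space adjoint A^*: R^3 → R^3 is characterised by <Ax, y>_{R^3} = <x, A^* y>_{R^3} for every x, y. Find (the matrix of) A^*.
A^* = A^T =
[[2, -3, 3],
 [2, -2, -1],
 [-2, -3, -3]]

For real matrices with standard dot products, the defining identity <Ax, y> = <x, A^* y> gives (Ax)^T y = x^T (A^*) y, i.e. x^T A^T y = x^T (A^*) y. Since this holds for all x, y, we must have A^* = A^T. Therefore
A^* =
[[2, -3, 3],
 [2, -2, -1],
 [-2, -3, -3]].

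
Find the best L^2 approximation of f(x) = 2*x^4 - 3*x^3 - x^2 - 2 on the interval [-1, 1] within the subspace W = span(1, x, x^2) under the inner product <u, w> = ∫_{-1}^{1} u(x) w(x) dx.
g(x) = 5*x^2/7 - 9*x/5 - 76/35

The best approximation g ∈ W is the orthogonal projection of f onto W. Writing g = a_0 + a_1 x + a_2 x^2, the coefficients solve the normal equations G · a = b where
  G_{ij} = <φ_i, φ_j> and b_i = <f, φ_i>, with φ_0 = 1, φ_1 = x, φ_2 = x^2.
G =
  [2, 0, 2/3]
  [0, 2/3, 0]
  [2/3, 0, 2/5],
b = (-58/15, -6/5, -122/105).
Solving gives a_0 = -76/35, a_1 = -9/5, a_2 = 5/7, so
  g(x) = 5*x^2/7 - 9*x/5 - 76/35.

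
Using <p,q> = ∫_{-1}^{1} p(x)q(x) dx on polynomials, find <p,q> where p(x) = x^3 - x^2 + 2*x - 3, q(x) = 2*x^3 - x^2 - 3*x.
<p,q> = -22/35

Expand the product: p(x)·q(x) = 2*x^6 - 3*x^5 + 2*x^4 - 5*x^3 - 3*x^2 + 9*x.
∫_{-1}^{1} of each monomial x^k gives [2/(k+1) if k even, 0 if k odd]. Integrating term-by-term (or equivalently evaluating the antiderivative F(x) = 2*x^7/7 - x^6/2 + 2*x^5/5 - 5*x^4/4 - x^3 + 9*x^2/2 at the endpoints):
  F(1) − F(−1) = 341/140 − (429/140) = -22/35.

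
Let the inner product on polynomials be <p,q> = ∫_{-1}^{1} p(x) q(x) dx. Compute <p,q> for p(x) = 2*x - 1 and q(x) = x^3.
<p,q> = 4/5

Expand the product: p(x)·q(x) = 2*x^4 - x^3.
∫_{-1}^{1} of each monomial x^k gives [2/(k+1) if k even, 0 if k odd]. Integrating term-by-term (or equivalently evaluating the antiderivative F(x) = 2*x^5/5 - x^4/4 at the endpoints):
  F(1) − F(−1) = 3/20 − (-13/20) = 4/5.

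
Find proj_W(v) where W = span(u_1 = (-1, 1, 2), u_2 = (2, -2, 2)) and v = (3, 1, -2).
proj_W(v) = (1, -1, -2)

Set up U = [u_1 | ... | u_2] ∈ R^(3×2). The projector onto W = col(U) is P = U (U^T U)^(-1) U^T.
Compute U^T U =
  [6, 0]
  [0, 12],
and U^T v = (-6, 0).
Solve U^T U · c = U^T v for the coefficients: c = (-1, 0). The projection is proj_W(v) = U c.
Check: (v - proj_W(v)) · u_1 = 0  (should be 0).
Check: (v - proj_W(v)) · u_2 = 0  (should be 0).
Result: proj_W(v) = (1, -1, -2).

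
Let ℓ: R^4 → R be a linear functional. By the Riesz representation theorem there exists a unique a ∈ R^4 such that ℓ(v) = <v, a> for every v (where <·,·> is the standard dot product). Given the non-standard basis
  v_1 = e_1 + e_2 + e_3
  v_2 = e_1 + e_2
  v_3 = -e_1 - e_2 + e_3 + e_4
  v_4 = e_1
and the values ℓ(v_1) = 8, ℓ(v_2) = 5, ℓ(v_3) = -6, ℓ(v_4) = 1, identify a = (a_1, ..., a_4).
a = (1, 4, 3, -4)

Write a = (a_1, ..., a_4) in the standard basis. For each basis vector v_i, ℓ(v_i) = <v_i, a> is a linear equation in the a_j's. Collect the n equations into a matrix system V a = ℓ, where row i of V is v_i (expressed in the standard basis). Since V is invertible (lower-triangular with 1s on the diagonal, up to permutation), solve by back-substitution:
  V =
[[1, 1, 1, 0],
 [1, 1, 0, 0],
 [-1, -1, 1, 1],
 [1, 0, 0, 0]]
  V a = (8, 5, -6, 1)
Solving gives a = (1, 4, 3, -4).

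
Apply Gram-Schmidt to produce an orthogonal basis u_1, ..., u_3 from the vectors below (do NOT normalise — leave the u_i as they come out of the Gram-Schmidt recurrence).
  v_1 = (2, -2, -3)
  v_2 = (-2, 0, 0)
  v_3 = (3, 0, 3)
Orthogonal basis:
  u_1 = (2, -2, -3)
  u_2 = (-26/17, -8/17, -12/17)
  u_3 = (0, -18/13, 12/13)

Apply the Gram-Schmidt recurrence
  u_1 = v_1
  u_i = v_i − Σ_{j<i} ((v_i · u_j) / (u_j · u_j)) · u_j.

Step by step this gives:
  u_1 = (2, -2, -3)
  u_2 = (-26/17, -8/17, -12/17)
  u_3 = (0, -18/13, 12/13)

Orthogonality check:
  u_2 · u_1 = 0 (should be 0)
  u_3 · u_1 = 0 (should be 0)
  u_3 · u_2 = 0 (should be 0)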